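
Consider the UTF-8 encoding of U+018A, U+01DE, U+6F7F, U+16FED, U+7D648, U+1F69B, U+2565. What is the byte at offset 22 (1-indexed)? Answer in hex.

0xA5

1-indexed offset 22 is 0-indexed offset 21.
U+018A → 2-byte form C6 8A at offsets 0–1.
U+01DE → 2-byte form C7 9E at offsets 2–3.
U+6F7F → 3-byte form E6 BD BF at offsets 4–6.
U+16FED → 4-byte form F0 96 BF AD at offsets 7–10.
U+7D648 → 4-byte form F1 BD 99 88 at offsets 11–14.
U+1F69B → 4-byte form F0 9F 9A 9B at offsets 15–18.
U+2565 → 3-byte form E2 95 A5 at offsets 19–21.
Offset 21 falls in char 7's range; it's byte 3 of E2 95 A5 = 0xA5.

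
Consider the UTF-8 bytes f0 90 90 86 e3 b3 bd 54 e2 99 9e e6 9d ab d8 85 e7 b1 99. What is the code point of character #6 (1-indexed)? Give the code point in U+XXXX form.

U+0605

Offset 0: leading byte 0xF0 = 11110000 → 4-byte char #1 = F0 90 90 86.
Offset 4: leading byte 0xE3 = 11100011 → 3-byte char #2 = E3 B3 BD.
Offset 7: leading byte 0x54 = 01010100 → 1-byte char #3 = 54.
Offset 8: leading byte 0xE2 = 11100010 → 3-byte char #4 = E2 99 9E.
Offset 11: leading byte 0xE6 = 11100110 → 3-byte char #5 = E6 9D AB.
Offset 14: leading byte 0xD8 = 11011000 → 2-byte char #6 = D8 85.
Leading byte 0xD8 = 11011000 matches 110xxxxx → 2-byte sequence.
Byte 1: 0xD8 = 11011000, payload 11000 (5 bits).
Byte 2: 0x85 = 10000101 (10xxxxxx ✓), payload 000101.
Concatenate: 11000000101 = 0x605 (11 bits → U+0605).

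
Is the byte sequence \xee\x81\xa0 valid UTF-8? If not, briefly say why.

valid

Leading byte 0xEE = 11101110 → 3-byte form.
Continuation bytes 0x81=10000001, 0xA0=10100000 all match 10xxxxxx.
Decoded value 0xE060 is ≥ 0x800 (shortest form) and not a surrogate.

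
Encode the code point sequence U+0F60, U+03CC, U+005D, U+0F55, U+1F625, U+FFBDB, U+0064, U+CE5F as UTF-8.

U+0F60: 3-byte form → E0 BD A0.
U+03CC: 2-byte form → CF 8C.
U+005D: 1-byte form → 5D.
U+0F55: 3-byte form → E0 BD 95.
U+1F625: 4-byte form → F0 9F 98 A5.
U+FFBDB: 4-byte form → F3 BF AF 9B.
U+0064: 1-byte form → 64.
U+CE5F: 3-byte form → EC B9 9F.
Concatenated (21 bytes): E0 BD A0 CF 8C 5D E0 BD 95 F0 9F 98 A5 F3 BF AF 9B 64 EC B9 9F.

E0 BD A0 CF 8C 5D E0 BD 95 F0 9F 98 A5 F3 BF AF 9B 64 EC B9 9F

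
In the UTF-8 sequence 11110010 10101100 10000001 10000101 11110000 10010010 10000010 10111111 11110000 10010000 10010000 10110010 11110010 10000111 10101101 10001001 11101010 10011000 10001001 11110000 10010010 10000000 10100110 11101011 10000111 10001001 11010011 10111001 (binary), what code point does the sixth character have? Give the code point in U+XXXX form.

U+12026

Offset 0: leading byte 0xF2 = 11110010 → 4-byte char #1 = F2 AC 81 85.
Offset 4: leading byte 0xF0 = 11110000 → 4-byte char #2 = F0 92 82 BF.
Offset 8: leading byte 0xF0 = 11110000 → 4-byte char #3 = F0 90 90 B2.
Offset 12: leading byte 0xF2 = 11110010 → 4-byte char #4 = F2 87 AD 89.
Offset 16: leading byte 0xEA = 11101010 → 3-byte char #5 = EA 98 89.
Offset 19: leading byte 0xF0 = 11110000 → 4-byte char #6 = F0 92 80 A6.
Leading byte 0xF0 = 11110000 matches 11110xxx → 4-byte sequence.
Byte 1: 0xF0 = 11110000, payload 000 (3 bits).
Byte 2: 0x92 = 10010010 (10xxxxxx ✓), payload 010010.
Byte 3: 0x80 = 10000000 (10xxxxxx ✓), payload 000000.
Byte 4: 0xA6 = 10100110 (10xxxxxx ✓), payload 100110.
Concatenate: 000010010000000100110 = 0x12026 (21 bits → U+12026).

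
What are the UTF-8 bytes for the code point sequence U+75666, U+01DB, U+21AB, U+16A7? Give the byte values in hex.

F1 B5 99 A6 C7 9B E2 86 AB E1 9A A7

U+75666: 4-byte form → F1 B5 99 A6.
U+01DB: 2-byte form → C7 9B.
U+21AB: 3-byte form → E2 86 AB.
U+16A7: 3-byte form → E1 9A A7.
Concatenated (12 bytes): F1 B5 99 A6 C7 9B E2 86 AB E1 9A A7.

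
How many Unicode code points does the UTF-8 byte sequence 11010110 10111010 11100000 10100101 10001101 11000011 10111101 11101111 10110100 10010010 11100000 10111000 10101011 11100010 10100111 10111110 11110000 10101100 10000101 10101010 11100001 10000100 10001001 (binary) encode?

Byte at offset 0: 0xD6 = 11010110 → 2-byte char (#1). Advance 2.
Byte at offset 2: 0xE0 = 11100000 → 3-byte char (#2). Advance 3.
Byte at offset 5: 0xC3 = 11000011 → 2-byte char (#3). Advance 2.
Byte at offset 7: 0xEF = 11101111 → 3-byte char (#4). Advance 3.
Byte at offset 10: 0xE0 = 11100000 → 3-byte char (#5). Advance 3.
Byte at offset 13: 0xE2 = 11100010 → 3-byte char (#6). Advance 3.
Byte at offset 16: 0xF0 = 11110000 → 4-byte char (#7). Advance 4.
Byte at offset 20: 0xE1 = 11100001 → 3-byte char (#8). Advance 3.
Reached end at offset 23 after 8 code points.

8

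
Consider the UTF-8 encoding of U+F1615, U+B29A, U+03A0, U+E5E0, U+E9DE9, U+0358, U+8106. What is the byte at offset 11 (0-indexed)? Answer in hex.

0xA0

U+F1615 → 4-byte form F3 B1 98 95 at offsets 0–3.
U+B29A → 3-byte form EB 8A 9A at offsets 4–6.
U+03A0 → 2-byte form CE A0 at offsets 7–8.
U+E5E0 → 3-byte form EE 97 A0 at offsets 9–11.
Offset 11 falls in char 4's range; it's byte 3 of EE 97 A0 = 0xA0.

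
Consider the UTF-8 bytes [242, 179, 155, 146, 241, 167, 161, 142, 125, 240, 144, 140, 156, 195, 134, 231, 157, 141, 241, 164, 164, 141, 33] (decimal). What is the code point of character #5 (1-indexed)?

U+00C6

Offset 0: leading byte 0xF2 = 11110010 → 4-byte char #1 = F2 B3 9B 92.
Offset 4: leading byte 0xF1 = 11110001 → 4-byte char #2 = F1 A7 A1 8E.
Offset 8: leading byte 0x7D = 01111101 → 1-byte char #3 = 7D.
Offset 9: leading byte 0xF0 = 11110000 → 4-byte char #4 = F0 90 8C 9C.
Offset 13: leading byte 0xC3 = 11000011 → 2-byte char #5 = C3 86.
Leading byte 0xC3 = 11000011 matches 110xxxxx → 2-byte sequence.
Byte 1: 0xC3 = 11000011, payload 00011 (5 bits).
Byte 2: 0x86 = 10000110 (10xxxxxx ✓), payload 000110.
Concatenate: 00011000110 = 0xC6 (11 bits → U+00C6).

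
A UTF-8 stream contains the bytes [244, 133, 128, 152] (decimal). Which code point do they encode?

Leading byte 0xF4 = 11110100 matches 11110xxx → 4-byte sequence.
Byte 1: 0xF4 = 11110100, payload 100 (3 bits).
Byte 2: 0x85 = 10000101 (10xxxxxx ✓), payload 000101.
Byte 3: 0x80 = 10000000 (10xxxxxx ✓), payload 000000.
Byte 4: 0x98 = 10011000 (10xxxxxx ✓), payload 011000.
Concatenate: 100000101000000011000 = 0x105018 (21 bits → U+105018).

U+105018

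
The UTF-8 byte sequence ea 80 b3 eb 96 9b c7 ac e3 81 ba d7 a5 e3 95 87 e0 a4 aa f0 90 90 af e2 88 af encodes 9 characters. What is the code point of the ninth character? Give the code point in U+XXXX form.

Offset 0: leading byte 0xEA = 11101010 → 3-byte char #1 = EA 80 B3.
Offset 3: leading byte 0xEB = 11101011 → 3-byte char #2 = EB 96 9B.
Offset 6: leading byte 0xC7 = 11000111 → 2-byte char #3 = C7 AC.
Offset 8: leading byte 0xE3 = 11100011 → 3-byte char #4 = E3 81 BA.
Offset 11: leading byte 0xD7 = 11010111 → 2-byte char #5 = D7 A5.
Offset 13: leading byte 0xE3 = 11100011 → 3-byte char #6 = E3 95 87.
Offset 16: leading byte 0xE0 = 11100000 → 3-byte char #7 = E0 A4 AA.
Offset 19: leading byte 0xF0 = 11110000 → 4-byte char #8 = F0 90 90 AF.
Offset 23: leading byte 0xE2 = 11100010 → 3-byte char #9 = E2 88 AF.
Leading byte 0xE2 = 11100010 matches 1110xxxx → 3-byte sequence.
Byte 1: 0xE2 = 11100010, payload 0010 (4 bits).
Byte 2: 0x88 = 10001000 (10xxxxxx ✓), payload 001000.
Byte 3: 0xAF = 10101111 (10xxxxxx ✓), payload 101111.
Concatenate: 0010001000101111 = 0x222F (16 bits → U+222F).

U+222F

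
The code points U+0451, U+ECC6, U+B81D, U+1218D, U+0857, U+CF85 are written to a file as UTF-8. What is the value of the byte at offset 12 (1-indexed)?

1-indexed offset 12 is 0-indexed offset 11.
U+0451 → 2-byte form D1 91 at offsets 0–1.
U+ECC6 → 3-byte form EE B3 86 at offsets 2–4.
U+B81D → 3-byte form EB A0 9D at offsets 5–7.
U+1218D → 4-byte form F0 92 86 8D at offsets 8–11.
Offset 11 falls in char 4's range; it's byte 4 of F0 92 86 8D = 0x8D.

0x8D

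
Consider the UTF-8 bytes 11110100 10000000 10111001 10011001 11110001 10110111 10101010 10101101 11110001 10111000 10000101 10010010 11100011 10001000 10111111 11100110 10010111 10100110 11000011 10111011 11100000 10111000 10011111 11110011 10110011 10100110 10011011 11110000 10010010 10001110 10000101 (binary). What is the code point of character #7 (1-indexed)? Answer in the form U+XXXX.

U+0E1F

Offset 0: leading byte 0xF4 = 11110100 → 4-byte char #1 = F4 80 B9 99.
Offset 4: leading byte 0xF1 = 11110001 → 4-byte char #2 = F1 B7 AA AD.
Offset 8: leading byte 0xF1 = 11110001 → 4-byte char #3 = F1 B8 85 92.
Offset 12: leading byte 0xE3 = 11100011 → 3-byte char #4 = E3 88 BF.
Offset 15: leading byte 0xE6 = 11100110 → 3-byte char #5 = E6 97 A6.
Offset 18: leading byte 0xC3 = 11000011 → 2-byte char #6 = C3 BB.
Offset 20: leading byte 0xE0 = 11100000 → 3-byte char #7 = E0 B8 9F.
Leading byte 0xE0 = 11100000 matches 1110xxxx → 3-byte sequence.
Byte 1: 0xE0 = 11100000, payload 0000 (4 bits).
Byte 2: 0xB8 = 10111000 (10xxxxxx ✓), payload 111000.
Byte 3: 0x9F = 10011111 (10xxxxxx ✓), payload 011111.
Concatenate: 0000111000011111 = 0xE1F (16 bits → U+0E1F).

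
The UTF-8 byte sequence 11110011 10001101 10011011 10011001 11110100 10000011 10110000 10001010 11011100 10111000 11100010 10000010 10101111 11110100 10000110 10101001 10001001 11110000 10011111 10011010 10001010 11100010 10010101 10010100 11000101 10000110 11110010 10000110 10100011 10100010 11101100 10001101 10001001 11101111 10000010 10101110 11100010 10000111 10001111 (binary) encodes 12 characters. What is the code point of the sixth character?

Offset 0: leading byte 0xF3 = 11110011 → 4-byte char #1 = F3 8D 9B 99.
Offset 4: leading byte 0xF4 = 11110100 → 4-byte char #2 = F4 83 B0 8A.
Offset 8: leading byte 0xDC = 11011100 → 2-byte char #3 = DC B8.
Offset 10: leading byte 0xE2 = 11100010 → 3-byte char #4 = E2 82 AF.
Offset 13: leading byte 0xF4 = 11110100 → 4-byte char #5 = F4 86 A9 89.
Offset 17: leading byte 0xF0 = 11110000 → 4-byte char #6 = F0 9F 9A 8A.
Leading byte 0xF0 = 11110000 matches 11110xxx → 4-byte sequence.
Byte 1: 0xF0 = 11110000, payload 000 (3 bits).
Byte 2: 0x9F = 10011111 (10xxxxxx ✓), payload 011111.
Byte 3: 0x9A = 10011010 (10xxxxxx ✓), payload 011010.
Byte 4: 0x8A = 10001010 (10xxxxxx ✓), payload 001010.
Concatenate: 000011111011010001010 = 0x1F68A (21 bits → U+1F68A).

U+1F68A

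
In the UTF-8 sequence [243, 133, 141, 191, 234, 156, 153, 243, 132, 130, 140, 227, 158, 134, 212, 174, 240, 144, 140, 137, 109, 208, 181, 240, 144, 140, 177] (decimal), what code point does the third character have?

U+C408C

Offset 0: leading byte 0xF3 = 11110011 → 4-byte char #1 = F3 85 8D BF.
Offset 4: leading byte 0xEA = 11101010 → 3-byte char #2 = EA 9C 99.
Offset 7: leading byte 0xF3 = 11110011 → 4-byte char #3 = F3 84 82 8C.
Leading byte 0xF3 = 11110011 matches 11110xxx → 4-byte sequence.
Byte 1: 0xF3 = 11110011, payload 011 (3 bits).
Byte 2: 0x84 = 10000100 (10xxxxxx ✓), payload 000100.
Byte 3: 0x82 = 10000010 (10xxxxxx ✓), payload 000010.
Byte 4: 0x8C = 10001100 (10xxxxxx ✓), payload 001100.
Concatenate: 011000100000010001100 = 0xC408C (21 bits → U+C408C).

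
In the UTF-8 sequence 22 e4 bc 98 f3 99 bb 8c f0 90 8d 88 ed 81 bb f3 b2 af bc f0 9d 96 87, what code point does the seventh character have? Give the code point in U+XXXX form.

Offset 0: leading byte 0x22 = 00100010 → 1-byte char #1 = 22.
Offset 1: leading byte 0xE4 = 11100100 → 3-byte char #2 = E4 BC 98.
Offset 4: leading byte 0xF3 = 11110011 → 4-byte char #3 = F3 99 BB 8C.
Offset 8: leading byte 0xF0 = 11110000 → 4-byte char #4 = F0 90 8D 88.
Offset 12: leading byte 0xED = 11101101 → 3-byte char #5 = ED 81 BB.
Offset 15: leading byte 0xF3 = 11110011 → 4-byte char #6 = F3 B2 AF BC.
Offset 19: leading byte 0xF0 = 11110000 → 4-byte char #7 = F0 9D 96 87.
Leading byte 0xF0 = 11110000 matches 11110xxx → 4-byte sequence.
Byte 1: 0xF0 = 11110000, payload 000 (3 bits).
Byte 2: 0x9D = 10011101 (10xxxxxx ✓), payload 011101.
Byte 3: 0x96 = 10010110 (10xxxxxx ✓), payload 010110.
Byte 4: 0x87 = 10000111 (10xxxxxx ✓), payload 000111.
Concatenate: 000011101010110000111 = 0x1D587 (21 bits → U+1D587).

U+1D587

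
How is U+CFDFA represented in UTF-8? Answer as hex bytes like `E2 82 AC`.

U+CFDFA = 0xCFDFA = 851450 decimal. In range U+10000–U+10FFFF → 4-byte form: 11110xxx 10xxxxxx 10xxxxxx 10xxxxxx.
Binary (21 bits): 011001111110111111010.
Split 3+6+6+6: 011 | 001111 | 110111 | 111010.
Byte 1: 11110011 = 0xF3.
Byte 2: 10001111 = 0x8F.
Byte 3: 10110111 = 0xB7.
Byte 4: 10111010 = 0xBA.

F3 8F B7 BA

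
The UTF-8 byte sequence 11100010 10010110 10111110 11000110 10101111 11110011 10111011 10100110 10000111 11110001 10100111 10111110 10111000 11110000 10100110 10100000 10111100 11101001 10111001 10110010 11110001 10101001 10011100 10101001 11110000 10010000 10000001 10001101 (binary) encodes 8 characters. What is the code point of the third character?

Offset 0: leading byte 0xE2 = 11100010 → 3-byte char #1 = E2 96 BE.
Offset 3: leading byte 0xC6 = 11000110 → 2-byte char #2 = C6 AF.
Offset 5: leading byte 0xF3 = 11110011 → 4-byte char #3 = F3 BB A6 87.
Leading byte 0xF3 = 11110011 matches 11110xxx → 4-byte sequence.
Byte 1: 0xF3 = 11110011, payload 011 (3 bits).
Byte 2: 0xBB = 10111011 (10xxxxxx ✓), payload 111011.
Byte 3: 0xA6 = 10100110 (10xxxxxx ✓), payload 100110.
Byte 4: 0x87 = 10000111 (10xxxxxx ✓), payload 000111.
Concatenate: 011111011100110000111 = 0xFB987 (21 bits → U+FB987).

U+FB987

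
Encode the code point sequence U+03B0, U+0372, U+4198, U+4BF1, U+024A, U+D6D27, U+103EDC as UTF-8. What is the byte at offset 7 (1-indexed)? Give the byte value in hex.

1-indexed offset 7 is 0-indexed offset 6.
U+03B0 → 2-byte form CE B0 at offsets 0–1.
U+0372 → 2-byte form CD B2 at offsets 2–3.
U+4198 → 3-byte form E4 86 98 at offsets 4–6.
Offset 6 falls in char 3's range; it's byte 3 of E4 86 98 = 0x98.

0x98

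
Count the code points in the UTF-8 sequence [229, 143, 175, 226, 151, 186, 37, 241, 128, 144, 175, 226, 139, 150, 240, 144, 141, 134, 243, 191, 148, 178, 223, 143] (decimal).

8

Byte at offset 0: 0xE5 = 11100101 → 3-byte char (#1). Advance 3.
Byte at offset 3: 0xE2 = 11100010 → 3-byte char (#2). Advance 3.
Byte at offset 6: 0x25 = 00100101 → 1-byte char (#3). Advance 1.
Byte at offset 7: 0xF1 = 11110001 → 4-byte char (#4). Advance 4.
Byte at offset 11: 0xE2 = 11100010 → 3-byte char (#5). Advance 3.
Byte at offset 14: 0xF0 = 11110000 → 4-byte char (#6). Advance 4.
Byte at offset 18: 0xF3 = 11110011 → 4-byte char (#7). Advance 4.
Byte at offset 22: 0xDF = 11011111 → 2-byte char (#8). Advance 2.
Reached end at offset 24 after 8 code points.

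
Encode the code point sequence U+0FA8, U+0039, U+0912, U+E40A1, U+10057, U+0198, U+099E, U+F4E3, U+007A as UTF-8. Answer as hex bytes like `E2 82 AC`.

E0 BE A8 39 E0 A4 92 F3 A4 82 A1 F0 90 81 97 C6 98 E0 A6 9E EF 93 A3 7A

U+0FA8: 3-byte form → E0 BE A8.
U+0039: 1-byte form → 39.
U+0912: 3-byte form → E0 A4 92.
U+E40A1: 4-byte form → F3 A4 82 A1.
U+10057: 4-byte form → F0 90 81 97.
U+0198: 2-byte form → C6 98.
U+099E: 3-byte form → E0 A6 9E.
U+F4E3: 3-byte form → EF 93 A3.
U+007A: 1-byte form → 7A.
Concatenated (24 bytes): E0 BE A8 39 E0 A4 92 F3 A4 82 A1 F0 90 81 97 C6 98 E0 A6 9E EF 93 A3 7A.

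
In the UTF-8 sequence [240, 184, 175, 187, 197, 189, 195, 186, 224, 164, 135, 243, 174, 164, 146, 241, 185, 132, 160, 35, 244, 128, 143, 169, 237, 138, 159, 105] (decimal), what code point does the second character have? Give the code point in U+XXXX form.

Offset 0: leading byte 0xF0 = 11110000 → 4-byte char #1 = F0 B8 AF BB.
Offset 4: leading byte 0xC5 = 11000101 → 2-byte char #2 = C5 BD.
Leading byte 0xC5 = 11000101 matches 110xxxxx → 2-byte sequence.
Byte 1: 0xC5 = 11000101, payload 00101 (5 bits).
Byte 2: 0xBD = 10111101 (10xxxxxx ✓), payload 111101.
Concatenate: 00101111101 = 0x17D (11 bits → U+017D).

U+017D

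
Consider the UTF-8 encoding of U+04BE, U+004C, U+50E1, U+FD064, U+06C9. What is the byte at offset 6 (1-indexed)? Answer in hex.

0xA1

1-indexed offset 6 is 0-indexed offset 5.
U+04BE → 2-byte form D2 BE at offsets 0–1.
U+004C → 1-byte form 4C at offsets 2–2.
U+50E1 → 3-byte form E5 83 A1 at offsets 3–5.
Offset 5 falls in char 3's range; it's byte 3 of E5 83 A1 = 0xA1.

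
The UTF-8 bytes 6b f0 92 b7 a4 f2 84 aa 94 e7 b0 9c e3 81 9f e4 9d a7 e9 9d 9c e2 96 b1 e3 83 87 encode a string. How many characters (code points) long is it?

Byte at offset 0: 0x6B = 01101011 → 1-byte char (#1). Advance 1.
Byte at offset 1: 0xF0 = 11110000 → 4-byte char (#2). Advance 4.
Byte at offset 5: 0xF2 = 11110010 → 4-byte char (#3). Advance 4.
Byte at offset 9: 0xE7 = 11100111 → 3-byte char (#4). Advance 3.
Byte at offset 12: 0xE3 = 11100011 → 3-byte char (#5). Advance 3.
Byte at offset 15: 0xE4 = 11100100 → 3-byte char (#6). Advance 3.
Byte at offset 18: 0xE9 = 11101001 → 3-byte char (#7). Advance 3.
Byte at offset 21: 0xE2 = 11100010 → 3-byte char (#8). Advance 3.
Byte at offset 24: 0xE3 = 11100011 → 3-byte char (#9). Advance 3.
Reached end at offset 27 after 9 code points.

9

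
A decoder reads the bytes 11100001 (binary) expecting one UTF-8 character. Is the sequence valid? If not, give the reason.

invalid (sequence truncated)

Leading byte 0xE1 = 11100001 → 3-byte form, but only 1 byte is present.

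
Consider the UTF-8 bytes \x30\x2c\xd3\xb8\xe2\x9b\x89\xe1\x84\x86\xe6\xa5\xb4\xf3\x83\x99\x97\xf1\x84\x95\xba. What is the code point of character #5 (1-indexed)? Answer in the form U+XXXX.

U+1106

Offset 0: leading byte 0x30 = 00110000 → 1-byte char #1 = 30.
Offset 1: leading byte 0x2C = 00101100 → 1-byte char #2 = 2C.
Offset 2: leading byte 0xD3 = 11010011 → 2-byte char #3 = D3 B8.
Offset 4: leading byte 0xE2 = 11100010 → 3-byte char #4 = E2 9B 89.
Offset 7: leading byte 0xE1 = 11100001 → 3-byte char #5 = E1 84 86.
Leading byte 0xE1 = 11100001 matches 1110xxxx → 3-byte sequence.
Byte 1: 0xE1 = 11100001, payload 0001 (4 bits).
Byte 2: 0x84 = 10000100 (10xxxxxx ✓), payload 000100.
Byte 3: 0x86 = 10000110 (10xxxxxx ✓), payload 000110.
Concatenate: 0001000100000110 = 0x1106 (16 bits → U+1106).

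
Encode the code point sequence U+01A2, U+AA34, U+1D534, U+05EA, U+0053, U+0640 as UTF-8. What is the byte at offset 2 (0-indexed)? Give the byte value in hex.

0xEA

U+01A2 → 2-byte form C6 A2 at offsets 0–1.
U+AA34 → 3-byte form EA A8 B4 at offsets 2–4.
Offset 2 falls in char 2's range; it's byte 1 of EA A8 B4 = 0xEA.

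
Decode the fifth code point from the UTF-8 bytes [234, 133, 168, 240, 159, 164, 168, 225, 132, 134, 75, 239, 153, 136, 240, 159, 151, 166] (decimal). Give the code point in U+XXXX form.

Offset 0: leading byte 0xEA = 11101010 → 3-byte char #1 = EA 85 A8.
Offset 3: leading byte 0xF0 = 11110000 → 4-byte char #2 = F0 9F A4 A8.
Offset 7: leading byte 0xE1 = 11100001 → 3-byte char #3 = E1 84 86.
Offset 10: leading byte 0x4B = 01001011 → 1-byte char #4 = 4B.
Offset 11: leading byte 0xEF = 11101111 → 3-byte char #5 = EF 99 88.
Leading byte 0xEF = 11101111 matches 1110xxxx → 3-byte sequence.
Byte 1: 0xEF = 11101111, payload 1111 (4 bits).
Byte 2: 0x99 = 10011001 (10xxxxxx ✓), payload 011001.
Byte 3: 0x88 = 10001000 (10xxxxxx ✓), payload 001000.
Concatenate: 1111011001001000 = 0xF648 (16 bits → U+F648).

U+F648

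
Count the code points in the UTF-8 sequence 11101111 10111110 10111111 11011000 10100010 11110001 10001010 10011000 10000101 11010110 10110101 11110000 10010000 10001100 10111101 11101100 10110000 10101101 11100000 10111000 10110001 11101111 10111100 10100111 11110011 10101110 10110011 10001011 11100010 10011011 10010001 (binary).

10

Byte at offset 0: 0xEF = 11101111 → 3-byte char (#1). Advance 3.
Byte at offset 3: 0xD8 = 11011000 → 2-byte char (#2). Advance 2.
Byte at offset 5: 0xF1 = 11110001 → 4-byte char (#3). Advance 4.
Byte at offset 9: 0xD6 = 11010110 → 2-byte char (#4). Advance 2.
Byte at offset 11: 0xF0 = 11110000 → 4-byte char (#5). Advance 4.
Byte at offset 15: 0xEC = 11101100 → 3-byte char (#6). Advance 3.
Byte at offset 18: 0xE0 = 11100000 → 3-byte char (#7). Advance 3.
Byte at offset 21: 0xEF = 11101111 → 3-byte char (#8). Advance 3.
Byte at offset 24: 0xF3 = 11110011 → 4-byte char (#9). Advance 4.
Byte at offset 28: 0xE2 = 11100010 → 3-byte char (#10). Advance 3.
Reached end at offset 31 after 10 code points.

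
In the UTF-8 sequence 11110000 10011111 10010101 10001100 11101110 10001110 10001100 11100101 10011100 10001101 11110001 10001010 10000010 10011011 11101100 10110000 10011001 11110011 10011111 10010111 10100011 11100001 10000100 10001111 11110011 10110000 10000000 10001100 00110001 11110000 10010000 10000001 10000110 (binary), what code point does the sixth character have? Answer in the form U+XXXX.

U+DF5E3

Offset 0: leading byte 0xF0 = 11110000 → 4-byte char #1 = F0 9F 95 8C.
Offset 4: leading byte 0xEE = 11101110 → 3-byte char #2 = EE 8E 8C.
Offset 7: leading byte 0xE5 = 11100101 → 3-byte char #3 = E5 9C 8D.
Offset 10: leading byte 0xF1 = 11110001 → 4-byte char #4 = F1 8A 82 9B.
Offset 14: leading byte 0xEC = 11101100 → 3-byte char #5 = EC B0 99.
Offset 17: leading byte 0xF3 = 11110011 → 4-byte char #6 = F3 9F 97 A3.
Leading byte 0xF3 = 11110011 matches 11110xxx → 4-byte sequence.
Byte 1: 0xF3 = 11110011, payload 011 (3 bits).
Byte 2: 0x9F = 10011111 (10xxxxxx ✓), payload 011111.
Byte 3: 0x97 = 10010111 (10xxxxxx ✓), payload 010111.
Byte 4: 0xA3 = 10100011 (10xxxxxx ✓), payload 100011.
Concatenate: 011011111010111100011 = 0xDF5E3 (21 bits → U+DF5E3).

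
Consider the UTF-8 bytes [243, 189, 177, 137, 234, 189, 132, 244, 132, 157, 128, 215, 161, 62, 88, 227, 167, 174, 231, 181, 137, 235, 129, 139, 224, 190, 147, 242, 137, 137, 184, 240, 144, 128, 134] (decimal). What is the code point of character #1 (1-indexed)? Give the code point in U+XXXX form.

U+FDC49

Offset 0: leading byte 0xF3 = 11110011 → 4-byte char #1 = F3 BD B1 89.
Leading byte 0xF3 = 11110011 matches 11110xxx → 4-byte sequence.
Byte 1: 0xF3 = 11110011, payload 011 (3 bits).
Byte 2: 0xBD = 10111101 (10xxxxxx ✓), payload 111101.
Byte 3: 0xB1 = 10110001 (10xxxxxx ✓), payload 110001.
Byte 4: 0x89 = 10001001 (10xxxxxx ✓), payload 001001.
Concatenate: 011111101110001001001 = 0xFDC49 (21 bits → U+FDC49).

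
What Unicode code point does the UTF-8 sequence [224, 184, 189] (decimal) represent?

Leading byte 0xE0 = 11100000 matches 1110xxxx → 3-byte sequence.
Byte 1: 0xE0 = 11100000, payload 0000 (4 bits).
Byte 2: 0xB8 = 10111000 (10xxxxxx ✓), payload 111000.
Byte 3: 0xBD = 10111101 (10xxxxxx ✓), payload 111101.
Concatenate: 0000111000111101 = 0xE3D (16 bits → U+0E3D).

U+0E3D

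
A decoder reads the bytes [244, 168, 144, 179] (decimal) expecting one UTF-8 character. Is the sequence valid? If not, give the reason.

Leading byte 0xF4 = 11110100 → 4-byte form.
Payload = 0x128433, which exceeds U+10FFFF, the maximum Unicode code point. (Leading bytes F5–FF, or F4 followed by ≥ 0x90, are invalid.)

invalid (encodes a value above U+10FFFF)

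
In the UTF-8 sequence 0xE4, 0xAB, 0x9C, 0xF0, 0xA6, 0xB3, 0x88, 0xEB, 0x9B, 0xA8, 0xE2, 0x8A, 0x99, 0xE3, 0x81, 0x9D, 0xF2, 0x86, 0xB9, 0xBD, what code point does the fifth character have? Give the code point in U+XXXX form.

U+305D

Offset 0: leading byte 0xE4 = 11100100 → 3-byte char #1 = E4 AB 9C.
Offset 3: leading byte 0xF0 = 11110000 → 4-byte char #2 = F0 A6 B3 88.
Offset 7: leading byte 0xEB = 11101011 → 3-byte char #3 = EB 9B A8.
Offset 10: leading byte 0xE2 = 11100010 → 3-byte char #4 = E2 8A 99.
Offset 13: leading byte 0xE3 = 11100011 → 3-byte char #5 = E3 81 9D.
Leading byte 0xE3 = 11100011 matches 1110xxxx → 3-byte sequence.
Byte 1: 0xE3 = 11100011, payload 0011 (4 bits).
Byte 2: 0x81 = 10000001 (10xxxxxx ✓), payload 000001.
Byte 3: 0x9D = 10011101 (10xxxxxx ✓), payload 011101.
Concatenate: 0011000001011101 = 0x305D (16 bits → U+305D).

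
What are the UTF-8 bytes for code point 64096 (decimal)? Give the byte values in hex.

U+FA60 = 0xFA60 = 64096 decimal. In range U+0800–U+FFFF → 3-byte form: 1110xxxx 10xxxxxx 10xxxxxx.
Binary (16 bits): 1111101001100000.
Split 4+6+6: 1111 | 101001 | 100000.
Byte 1: 11101111 = 0xEF.
Byte 2: 10101001 = 0xA9.
Byte 3: 10100000 = 0xA0.

EF A9 A0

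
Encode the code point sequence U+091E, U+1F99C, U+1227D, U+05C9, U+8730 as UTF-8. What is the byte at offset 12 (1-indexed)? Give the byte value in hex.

0xD7

1-indexed offset 12 is 0-indexed offset 11.
U+091E → 3-byte form E0 A4 9E at offsets 0–2.
U+1F99C → 4-byte form F0 9F A6 9C at offsets 3–6.
U+1227D → 4-byte form F0 92 89 BD at offsets 7–10.
U+05C9 → 2-byte form D7 89 at offsets 11–12.
Offset 11 falls in char 4's range; it's byte 1 of D7 89 = 0xD7.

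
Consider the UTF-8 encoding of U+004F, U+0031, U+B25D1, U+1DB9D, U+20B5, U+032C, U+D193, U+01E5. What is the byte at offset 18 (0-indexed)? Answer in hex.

U+004F → 1-byte form 4F at offsets 0–0.
U+0031 → 1-byte form 31 at offsets 1–1.
U+B25D1 → 4-byte form F2 B2 97 91 at offsets 2–5.
U+1DB9D → 4-byte form F0 9D AE 9D at offsets 6–9.
U+20B5 → 3-byte form E2 82 B5 at offsets 10–12.
U+032C → 2-byte form CC AC at offsets 13–14.
U+D193 → 3-byte form ED 86 93 at offsets 15–17.
U+01E5 → 2-byte form C7 A5 at offsets 18–19.
Offset 18 falls in char 8's range; it's byte 1 of C7 A5 = 0xC7.

0xC7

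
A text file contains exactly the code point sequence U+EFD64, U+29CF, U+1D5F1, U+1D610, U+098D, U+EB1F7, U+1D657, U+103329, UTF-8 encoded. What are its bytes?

U+EFD64: 4-byte form → F3 AF B5 A4.
U+29CF: 3-byte form → E2 A7 8F.
U+1D5F1: 4-byte form → F0 9D 97 B1.
U+1D610: 4-byte form → F0 9D 98 90.
U+098D: 3-byte form → E0 A6 8D.
U+EB1F7: 4-byte form → F3 AB 87 B7.
U+1D657: 4-byte form → F0 9D 99 97.
U+103329: 4-byte form → F4 83 8C A9.
Concatenated (30 bytes): F3 AF B5 A4 E2 A7 8F F0 9D 97 B1 F0 9D 98 90 E0 A6 8D F3 AB 87 B7 F0 9D 99 97 F4 83 8C A9.

F3 AF B5 A4 E2 A7 8F F0 9D 97 B1 F0 9D 98 90 E0 A6 8D F3 AB 87 B7 F0 9D 99 97 F4 83 8C A9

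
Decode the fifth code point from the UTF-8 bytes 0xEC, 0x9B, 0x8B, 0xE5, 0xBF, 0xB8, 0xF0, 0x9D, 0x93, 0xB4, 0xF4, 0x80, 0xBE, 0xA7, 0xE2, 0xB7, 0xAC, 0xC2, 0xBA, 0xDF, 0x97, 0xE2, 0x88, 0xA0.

Offset 0: leading byte 0xEC = 11101100 → 3-byte char #1 = EC 9B 8B.
Offset 3: leading byte 0xE5 = 11100101 → 3-byte char #2 = E5 BF B8.
Offset 6: leading byte 0xF0 = 11110000 → 4-byte char #3 = F0 9D 93 B4.
Offset 10: leading byte 0xF4 = 11110100 → 4-byte char #4 = F4 80 BE A7.
Offset 14: leading byte 0xE2 = 11100010 → 3-byte char #5 = E2 B7 AC.
Leading byte 0xE2 = 11100010 matches 1110xxxx → 3-byte sequence.
Byte 1: 0xE2 = 11100010, payload 0010 (4 bits).
Byte 2: 0xB7 = 10110111 (10xxxxxx ✓), payload 110111.
Byte 3: 0xAC = 10101100 (10xxxxxx ✓), payload 101100.
Concatenate: 0010110111101100 = 0x2DEC (16 bits → U+2DEC).

U+2DEC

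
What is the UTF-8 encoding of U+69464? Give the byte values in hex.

U+69464 = 0x69464 = 431204 decimal. In range U+10000–U+10FFFF → 4-byte form: 11110xxx 10xxxxxx 10xxxxxx 10xxxxxx.
Binary (21 bits): 001101001010001100100.
Split 3+6+6+6: 001 | 101001 | 010001 | 100100.
Byte 1: 11110001 = 0xF1.
Byte 2: 10101001 = 0xA9.
Byte 3: 10010001 = 0x91.
Byte 4: 10100100 = 0xA4.

F1 A9 91 A4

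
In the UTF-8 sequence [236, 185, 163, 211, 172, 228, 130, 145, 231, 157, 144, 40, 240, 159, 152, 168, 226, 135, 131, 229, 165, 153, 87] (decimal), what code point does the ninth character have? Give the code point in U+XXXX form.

Offset 0: leading byte 0xEC = 11101100 → 3-byte char #1 = EC B9 A3.
Offset 3: leading byte 0xD3 = 11010011 → 2-byte char #2 = D3 AC.
Offset 5: leading byte 0xE4 = 11100100 → 3-byte char #3 = E4 82 91.
Offset 8: leading byte 0xE7 = 11100111 → 3-byte char #4 = E7 9D 90.
Offset 11: leading byte 0x28 = 00101000 → 1-byte char #5 = 28.
Offset 12: leading byte 0xF0 = 11110000 → 4-byte char #6 = F0 9F 98 A8.
Offset 16: leading byte 0xE2 = 11100010 → 3-byte char #7 = E2 87 83.
Offset 19: leading byte 0xE5 = 11100101 → 3-byte char #8 = E5 A5 99.
Offset 22: leading byte 0x57 = 01010111 → 1-byte char #9 = 57.
Leading byte 0x57 = 01010111 matches 0xxxxxxx → 1-byte sequence.
Byte 1: 0x57 = 01010111, payload 1010111 (7 bits).
Concatenate: 1010111 = 0x57 (7 bits → U+0057).

U+0057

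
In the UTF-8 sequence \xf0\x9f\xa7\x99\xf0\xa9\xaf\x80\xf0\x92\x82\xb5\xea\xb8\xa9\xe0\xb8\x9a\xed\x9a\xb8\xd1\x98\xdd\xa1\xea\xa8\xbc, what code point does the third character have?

U+120B5

Offset 0: leading byte 0xF0 = 11110000 → 4-byte char #1 = F0 9F A7 99.
Offset 4: leading byte 0xF0 = 11110000 → 4-byte char #2 = F0 A9 AF 80.
Offset 8: leading byte 0xF0 = 11110000 → 4-byte char #3 = F0 92 82 B5.
Leading byte 0xF0 = 11110000 matches 11110xxx → 4-byte sequence.
Byte 1: 0xF0 = 11110000, payload 000 (3 bits).
Byte 2: 0x92 = 10010010 (10xxxxxx ✓), payload 010010.
Byte 3: 0x82 = 10000010 (10xxxxxx ✓), payload 000010.
Byte 4: 0xB5 = 10110101 (10xxxxxx ✓), payload 110101.
Concatenate: 000010010000010110101 = 0x120B5 (21 bits → U+120B5).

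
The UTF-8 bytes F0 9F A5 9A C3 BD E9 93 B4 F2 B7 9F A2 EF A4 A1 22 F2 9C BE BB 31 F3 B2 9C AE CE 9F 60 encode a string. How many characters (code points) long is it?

Byte at offset 0: 0xF0 = 11110000 → 4-byte char (#1). Advance 4.
Byte at offset 4: 0xC3 = 11000011 → 2-byte char (#2). Advance 2.
Byte at offset 6: 0xE9 = 11101001 → 3-byte char (#3). Advance 3.
Byte at offset 9: 0xF2 = 11110010 → 4-byte char (#4). Advance 4.
Byte at offset 13: 0xEF = 11101111 → 3-byte char (#5). Advance 3.
Byte at offset 16: 0x22 = 00100010 → 1-byte char (#6). Advance 1.
Byte at offset 17: 0xF2 = 11110010 → 4-byte char (#7). Advance 4.
Byte at offset 21: 0x31 = 00110001 → 1-byte char (#8). Advance 1.
Byte at offset 22: 0xF3 = 11110011 → 4-byte char (#9). Advance 4.
Byte at offset 26: 0xCE = 11001110 → 2-byte char (#10). Advance 2.
Byte at offset 28: 0x60 = 01100000 → 1-byte char (#11). Advance 1.
Reached end at offset 29 after 11 code points.

11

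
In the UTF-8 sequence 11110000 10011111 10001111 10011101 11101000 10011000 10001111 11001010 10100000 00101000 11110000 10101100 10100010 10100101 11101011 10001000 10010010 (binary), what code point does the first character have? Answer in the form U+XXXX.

Offset 0: leading byte 0xF0 = 11110000 → 4-byte char #1 = F0 9F 8F 9D.
Leading byte 0xF0 = 11110000 matches 11110xxx → 4-byte sequence.
Byte 1: 0xF0 = 11110000, payload 000 (3 bits).
Byte 2: 0x9F = 10011111 (10xxxxxx ✓), payload 011111.
Byte 3: 0x8F = 10001111 (10xxxxxx ✓), payload 001111.
Byte 4: 0x9D = 10011101 (10xxxxxx ✓), payload 011101.
Concatenate: 000011111001111011101 = 0x1F3DD (21 bits → U+1F3DD).

U+1F3DD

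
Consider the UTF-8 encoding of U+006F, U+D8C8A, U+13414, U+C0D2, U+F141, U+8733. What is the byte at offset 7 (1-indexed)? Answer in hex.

0x93

1-indexed offset 7 is 0-indexed offset 6.
U+006F → 1-byte form 6F at offsets 0–0.
U+D8C8A → 4-byte form F3 98 B2 8A at offsets 1–4.
U+13414 → 4-byte form F0 93 90 94 at offsets 5–8.
Offset 6 falls in char 3's range; it's byte 2 of F0 93 90 94 = 0x93.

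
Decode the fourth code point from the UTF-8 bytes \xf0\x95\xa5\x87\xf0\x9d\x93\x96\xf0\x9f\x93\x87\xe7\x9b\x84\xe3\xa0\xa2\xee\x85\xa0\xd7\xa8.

U+76C4

Offset 0: leading byte 0xF0 = 11110000 → 4-byte char #1 = F0 95 A5 87.
Offset 4: leading byte 0xF0 = 11110000 → 4-byte char #2 = F0 9D 93 96.
Offset 8: leading byte 0xF0 = 11110000 → 4-byte char #3 = F0 9F 93 87.
Offset 12: leading byte 0xE7 = 11100111 → 3-byte char #4 = E7 9B 84.
Leading byte 0xE7 = 11100111 matches 1110xxxx → 3-byte sequence.
Byte 1: 0xE7 = 11100111, payload 0111 (4 bits).
Byte 2: 0x9B = 10011011 (10xxxxxx ✓), payload 011011.
Byte 3: 0x84 = 10000100 (10xxxxxx ✓), payload 000100.
Concatenate: 0111011011000100 = 0x76C4 (16 bits → U+76C4).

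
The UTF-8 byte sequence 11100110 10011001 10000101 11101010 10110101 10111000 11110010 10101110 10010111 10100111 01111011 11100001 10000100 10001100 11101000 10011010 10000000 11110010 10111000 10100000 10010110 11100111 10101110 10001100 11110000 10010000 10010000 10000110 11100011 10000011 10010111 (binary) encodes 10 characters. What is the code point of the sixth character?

Offset 0: leading byte 0xE6 = 11100110 → 3-byte char #1 = E6 99 85.
Offset 3: leading byte 0xEA = 11101010 → 3-byte char #2 = EA B5 B8.
Offset 6: leading byte 0xF2 = 11110010 → 4-byte char #3 = F2 AE 97 A7.
Offset 10: leading byte 0x7B = 01111011 → 1-byte char #4 = 7B.
Offset 11: leading byte 0xE1 = 11100001 → 3-byte char #5 = E1 84 8C.
Offset 14: leading byte 0xE8 = 11101000 → 3-byte char #6 = E8 9A 80.
Leading byte 0xE8 = 11101000 matches 1110xxxx → 3-byte sequence.
Byte 1: 0xE8 = 11101000, payload 1000 (4 bits).
Byte 2: 0x9A = 10011010 (10xxxxxx ✓), payload 011010.
Byte 3: 0x80 = 10000000 (10xxxxxx ✓), payload 000000.
Concatenate: 1000011010000000 = 0x8680 (16 bits → U+8680).

U+8680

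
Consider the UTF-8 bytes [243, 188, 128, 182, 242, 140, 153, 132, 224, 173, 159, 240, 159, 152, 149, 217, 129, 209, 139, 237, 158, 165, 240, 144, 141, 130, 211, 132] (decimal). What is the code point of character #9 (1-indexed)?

Offset 0: leading byte 0xF3 = 11110011 → 4-byte char #1 = F3 BC 80 B6.
Offset 4: leading byte 0xF2 = 11110010 → 4-byte char #2 = F2 8C 99 84.
Offset 8: leading byte 0xE0 = 11100000 → 3-byte char #3 = E0 AD 9F.
Offset 11: leading byte 0xF0 = 11110000 → 4-byte char #4 = F0 9F 98 95.
Offset 15: leading byte 0xD9 = 11011001 → 2-byte char #5 = D9 81.
Offset 17: leading byte 0xD1 = 11010001 → 2-byte char #6 = D1 8B.
Offset 19: leading byte 0xED = 11101101 → 3-byte char #7 = ED 9E A5.
Offset 22: leading byte 0xF0 = 11110000 → 4-byte char #8 = F0 90 8D 82.
Offset 26: leading byte 0xD3 = 11010011 → 2-byte char #9 = D3 84.
Leading byte 0xD3 = 11010011 matches 110xxxxx → 2-byte sequence.
Byte 1: 0xD3 = 11010011, payload 10011 (5 bits).
Byte 2: 0x84 = 10000100 (10xxxxxx ✓), payload 000100.
Concatenate: 10011000100 = 0x4C4 (11 bits → U+04C4).

U+04C4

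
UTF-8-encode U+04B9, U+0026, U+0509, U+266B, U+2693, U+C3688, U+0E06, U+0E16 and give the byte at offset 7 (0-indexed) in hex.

0xAB

U+04B9 → 2-byte form D2 B9 at offsets 0–1.
U+0026 → 1-byte form 26 at offsets 2–2.
U+0509 → 2-byte form D4 89 at offsets 3–4.
U+266B → 3-byte form E2 99 AB at offsets 5–7.
Offset 7 falls in char 4's range; it's byte 3 of E2 99 AB = 0xAB.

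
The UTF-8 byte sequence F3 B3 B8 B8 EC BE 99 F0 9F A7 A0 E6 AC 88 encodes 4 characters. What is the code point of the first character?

Offset 0: leading byte 0xF3 = 11110011 → 4-byte char #1 = F3 B3 B8 B8.
Leading byte 0xF3 = 11110011 matches 11110xxx → 4-byte sequence.
Byte 1: 0xF3 = 11110011, payload 011 (3 bits).
Byte 2: 0xB3 = 10110011 (10xxxxxx ✓), payload 110011.
Byte 3: 0xB8 = 10111000 (10xxxxxx ✓), payload 111000.
Byte 4: 0xB8 = 10111000 (10xxxxxx ✓), payload 111000.
Concatenate: 011110011111000111000 = 0xF3E38 (21 bits → U+F3E38).

U+F3E38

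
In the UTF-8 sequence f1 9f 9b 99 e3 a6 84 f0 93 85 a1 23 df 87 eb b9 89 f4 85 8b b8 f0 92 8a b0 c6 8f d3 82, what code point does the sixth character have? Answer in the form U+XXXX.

U+BE49

Offset 0: leading byte 0xF1 = 11110001 → 4-byte char #1 = F1 9F 9B 99.
Offset 4: leading byte 0xE3 = 11100011 → 3-byte char #2 = E3 A6 84.
Offset 7: leading byte 0xF0 = 11110000 → 4-byte char #3 = F0 93 85 A1.
Offset 11: leading byte 0x23 = 00100011 → 1-byte char #4 = 23.
Offset 12: leading byte 0xDF = 11011111 → 2-byte char #5 = DF 87.
Offset 14: leading byte 0xEB = 11101011 → 3-byte char #6 = EB B9 89.
Leading byte 0xEB = 11101011 matches 1110xxxx → 3-byte sequence.
Byte 1: 0xEB = 11101011, payload 1011 (4 bits).
Byte 2: 0xB9 = 10111001 (10xxxxxx ✓), payload 111001.
Byte 3: 0x89 = 10001001 (10xxxxxx ✓), payload 001001.
Concatenate: 1011111001001001 = 0xBE49 (16 bits → U+BE49).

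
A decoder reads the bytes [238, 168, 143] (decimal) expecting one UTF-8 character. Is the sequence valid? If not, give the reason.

valid

Leading byte 0xEE = 11101110 → 3-byte form.
Continuation bytes 0xA8=10101000, 0x8F=10001111 all match 10xxxxxx.
Decoded value 0xEA0F is ≥ 0x800 (shortest form) and not a surrogate.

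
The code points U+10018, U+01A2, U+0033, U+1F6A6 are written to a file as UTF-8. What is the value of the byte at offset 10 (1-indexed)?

0x9A

1-indexed offset 10 is 0-indexed offset 9.
U+10018 → 4-byte form F0 90 80 98 at offsets 0–3.
U+01A2 → 2-byte form C6 A2 at offsets 4–5.
U+0033 → 1-byte form 33 at offsets 6–6.
U+1F6A6 → 4-byte form F0 9F 9A A6 at offsets 7–10.
Offset 9 falls in char 4's range; it's byte 3 of F0 9F 9A A6 = 0x9A.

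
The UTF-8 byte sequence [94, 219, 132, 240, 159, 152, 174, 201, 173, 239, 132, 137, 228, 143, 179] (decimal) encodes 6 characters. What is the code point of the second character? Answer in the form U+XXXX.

Offset 0: leading byte 0x5E = 01011110 → 1-byte char #1 = 5E.
Offset 1: leading byte 0xDB = 11011011 → 2-byte char #2 = DB 84.
Leading byte 0xDB = 11011011 matches 110xxxxx → 2-byte sequence.
Byte 1: 0xDB = 11011011, payload 11011 (5 bits).
Byte 2: 0x84 = 10000100 (10xxxxxx ✓), payload 000100.
Concatenate: 11011000100 = 0x6C4 (11 bits → U+06C4).

U+06C4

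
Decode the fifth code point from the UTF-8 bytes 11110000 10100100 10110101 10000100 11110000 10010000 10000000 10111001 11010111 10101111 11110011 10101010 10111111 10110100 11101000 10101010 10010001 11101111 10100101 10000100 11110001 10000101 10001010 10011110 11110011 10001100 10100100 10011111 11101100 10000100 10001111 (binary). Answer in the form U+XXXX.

U+8A91

Offset 0: leading byte 0xF0 = 11110000 → 4-byte char #1 = F0 A4 B5 84.
Offset 4: leading byte 0xF0 = 11110000 → 4-byte char #2 = F0 90 80 B9.
Offset 8: leading byte 0xD7 = 11010111 → 2-byte char #3 = D7 AF.
Offset 10: leading byte 0xF3 = 11110011 → 4-byte char #4 = F3 AA BF B4.
Offset 14: leading byte 0xE8 = 11101000 → 3-byte char #5 = E8 AA 91.
Leading byte 0xE8 = 11101000 matches 1110xxxx → 3-byte sequence.
Byte 1: 0xE8 = 11101000, payload 1000 (4 bits).
Byte 2: 0xAA = 10101010 (10xxxxxx ✓), payload 101010.
Byte 3: 0x91 = 10010001 (10xxxxxx ✓), payload 010001.
Concatenate: 1000101010010001 = 0x8A91 (16 bits → U+8A91).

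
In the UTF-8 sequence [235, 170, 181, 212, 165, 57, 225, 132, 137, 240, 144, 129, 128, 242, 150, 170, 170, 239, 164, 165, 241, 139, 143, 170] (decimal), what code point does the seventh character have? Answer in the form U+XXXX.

Offset 0: leading byte 0xEB = 11101011 → 3-byte char #1 = EB AA B5.
Offset 3: leading byte 0xD4 = 11010100 → 2-byte char #2 = D4 A5.
Offset 5: leading byte 0x39 = 00111001 → 1-byte char #3 = 39.
Offset 6: leading byte 0xE1 = 11100001 → 3-byte char #4 = E1 84 89.
Offset 9: leading byte 0xF0 = 11110000 → 4-byte char #5 = F0 90 81 80.
Offset 13: leading byte 0xF2 = 11110010 → 4-byte char #6 = F2 96 AA AA.
Offset 17: leading byte 0xEF = 11101111 → 3-byte char #7 = EF A4 A5.
Leading byte 0xEF = 11101111 matches 1110xxxx → 3-byte sequence.
Byte 1: 0xEF = 11101111, payload 1111 (4 bits).
Byte 2: 0xA4 = 10100100 (10xxxxxx ✓), payload 100100.
Byte 3: 0xA5 = 10100101 (10xxxxxx ✓), payload 100101.
Concatenate: 1111100100100101 = 0xF925 (16 bits → U+F925).

U+F925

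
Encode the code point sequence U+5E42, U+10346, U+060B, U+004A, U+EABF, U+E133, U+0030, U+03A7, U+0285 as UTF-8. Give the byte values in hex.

U+5E42: 3-byte form → E5 B9 82.
U+10346: 4-byte form → F0 90 8D 86.
U+060B: 2-byte form → D8 8B.
U+004A: 1-byte form → 4A.
U+EABF: 3-byte form → EE AA BF.
U+E133: 3-byte form → EE 84 B3.
U+0030: 1-byte form → 30.
U+03A7: 2-byte form → CE A7.
U+0285: 2-byte form → CA 85.
Concatenated (21 bytes): E5 B9 82 F0 90 8D 86 D8 8B 4A EE AA BF EE 84 B3 30 CE A7 CA 85.

E5 B9 82 F0 90 8D 86 D8 8B 4A EE AA BF EE 84 B3 30 CE A7 CA 85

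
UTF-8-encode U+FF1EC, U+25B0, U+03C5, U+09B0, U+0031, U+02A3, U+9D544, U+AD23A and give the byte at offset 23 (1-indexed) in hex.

0xBA

1-indexed offset 23 is 0-indexed offset 22.
U+FF1EC → 4-byte form F3 BF 87 AC at offsets 0–3.
U+25B0 → 3-byte form E2 96 B0 at offsets 4–6.
U+03C5 → 2-byte form CF 85 at offsets 7–8.
U+09B0 → 3-byte form E0 A6 B0 at offsets 9–11.
U+0031 → 1-byte form 31 at offsets 12–12.
U+02A3 → 2-byte form CA A3 at offsets 13–14.
U+9D544 → 4-byte form F2 9D 95 84 at offsets 15–18.
U+AD23A → 4-byte form F2 AD 88 BA at offsets 19–22.
Offset 22 falls in char 8's range; it's byte 4 of F2 AD 88 BA = 0xBA.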